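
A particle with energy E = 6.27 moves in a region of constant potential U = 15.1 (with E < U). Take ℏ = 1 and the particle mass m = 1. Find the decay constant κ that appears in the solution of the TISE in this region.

κ = 4.20

Since E < U the TISE in this region is ψ'' = κ²ψ with κ = √(2m(U − E))/ℏ.
κ = √(2 × 1 × 8.83) = 4.202.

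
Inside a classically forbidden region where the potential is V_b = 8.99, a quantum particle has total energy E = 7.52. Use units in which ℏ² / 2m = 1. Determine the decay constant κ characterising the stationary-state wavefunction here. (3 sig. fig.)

Since E < V_b the TISE in this region is ψ'' = κ²ψ with κ = √(2m(V_b − E))/ℏ.
κ = √(2 × 0.5 × 1.47) = 1.212.

κ = 1.21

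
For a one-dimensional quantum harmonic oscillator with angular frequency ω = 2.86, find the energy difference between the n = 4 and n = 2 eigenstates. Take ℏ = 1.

E_n = ℏω(n + ½), so ΔE = (4 − 2) ℏω = 2 × 2.86 = 5.720.

ΔE = 5.72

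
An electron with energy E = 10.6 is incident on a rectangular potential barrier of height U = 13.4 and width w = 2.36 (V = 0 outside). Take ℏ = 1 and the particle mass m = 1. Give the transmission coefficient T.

Since E < U the interior solution is evanescent with decay constant κ = √(2m(U − E))/ℏ = 2.366.
κw = 5.585, sinh(κw) = 133.2.
The exact tunnelling result is T⁻¹ = 1 + U² sinh²(κw) / [4E(U − E)] = 26820, so T = 0.0000373.

T = 0.0000373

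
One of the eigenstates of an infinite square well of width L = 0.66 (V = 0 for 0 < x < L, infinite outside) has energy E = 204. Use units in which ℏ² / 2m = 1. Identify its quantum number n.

From E_n = n²π²ℏ²/(2mL²) invert to n = √(2mL²E)/(πℏ).
n = (0.66/π) × √(2 × 0.5 × 204) = 3.001 → n = 3.

n = 3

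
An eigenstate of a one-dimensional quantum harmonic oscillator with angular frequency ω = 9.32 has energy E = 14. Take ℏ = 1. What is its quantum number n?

E_n = ℏω(n + ½) ⇒ n = E/(ℏω) − ½ = 14/9.32 − 0.5 = 1.002 → n = 1.

n = 1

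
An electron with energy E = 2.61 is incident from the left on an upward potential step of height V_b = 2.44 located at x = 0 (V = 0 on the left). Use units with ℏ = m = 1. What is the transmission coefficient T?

On each side the TISE gives plane waves with k = √(2m(E − V))/ℏ: k₁ = √(2·1·2.61) = 2.285, k₂ = √(2·1·0.17) = 0.5831.
Continuity of ψ and ψ′ at the step yields the reflection amplitude r = (k₁ − k₂)/(k₁ + k₂) = 0.5934; thus R = |r|² = 0.3521, T = 0.6479.

T = 0.648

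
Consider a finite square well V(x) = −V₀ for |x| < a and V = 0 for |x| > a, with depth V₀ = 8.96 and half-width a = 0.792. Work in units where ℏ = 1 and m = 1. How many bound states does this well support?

N = 3

Define the well-strength parameter z₀ = (a/ℏ)√(2mV₀) = 0.792 × √(2·1·8.96) = 3.353.
A new bound state (alternating even/odd) appears each time z₀ passes a multiple of π/2, so N = ⌊2z₀/π⌋ + 1 = ⌊2.134⌋ + 1 = 3.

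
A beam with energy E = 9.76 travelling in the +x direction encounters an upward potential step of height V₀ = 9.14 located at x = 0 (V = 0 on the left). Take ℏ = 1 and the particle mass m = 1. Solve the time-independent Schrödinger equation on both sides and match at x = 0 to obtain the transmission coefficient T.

The wavenumbers are k₁ = √(2mE)/ℏ = 4.418 on the left and k₂ = √(2m(E − V₀))/ℏ = 1.114 on the right.
Continuity of ψ and ψ′ at the step yields the reflection amplitude r = (k₁ − k₂)/(k₁ + k₂) = 0.5974; thus R = |r|² = 0.3569, T = 0.6431.

T = 0.643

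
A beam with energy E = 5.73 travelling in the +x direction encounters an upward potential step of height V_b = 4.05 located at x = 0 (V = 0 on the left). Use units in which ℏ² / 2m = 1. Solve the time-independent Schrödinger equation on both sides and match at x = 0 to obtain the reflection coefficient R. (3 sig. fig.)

On each side the TISE gives plane waves with k = √(2m(E − V))/ℏ: k₁ = √(2·½·5.73) = 2.394, k₂ = √(2·½·1.68) = 1.296.
Matching ψ and ψ′ at x = 0 gives r = (k₁ − k₂)/(k₁ + k₂), so R = r² = 0.08848 and T = 1 − R = 0.9115.

R = 0.0885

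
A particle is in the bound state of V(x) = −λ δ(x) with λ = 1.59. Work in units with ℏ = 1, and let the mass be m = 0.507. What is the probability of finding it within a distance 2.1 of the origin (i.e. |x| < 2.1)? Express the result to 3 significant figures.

The normalised bound state is ψ = √κ e^{−κ|x|} with κ = mλ/ℏ² = 0.8061.
P(|x| < d) = ∫_{−d}^{d} κ e^{−2κ|x|} dx = 1 − e^{−2κd} = 1 − e^{−3.386} = 0.9661.

P = 0.966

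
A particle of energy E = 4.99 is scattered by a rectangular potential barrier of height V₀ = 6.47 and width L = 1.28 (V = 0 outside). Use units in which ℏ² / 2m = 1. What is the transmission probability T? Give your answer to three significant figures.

T = 0.121

E < V₀: inside the barrier ψ ∝ e^{±κx} with κ = √(2m(V₀ − E))/ℏ = 1.217.
κL = 1.557, sinh(κL) = 2.267.
The exact tunnelling result is T⁻¹ = 1 + V₀² sinh²(κL) / [4E(V₀ − E)] = 8.285, so T = 0.121.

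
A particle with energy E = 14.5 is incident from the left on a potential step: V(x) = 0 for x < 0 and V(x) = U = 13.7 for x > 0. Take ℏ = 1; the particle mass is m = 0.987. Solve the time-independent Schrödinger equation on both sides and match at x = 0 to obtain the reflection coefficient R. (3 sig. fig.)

On each side the TISE gives plane waves with k = √(2m(E − V))/ℏ: k₁ = √(2·0.987·14.5) = 5.350, k₂ = √(2·0.987·0.8) = 1.257.
Continuity of ψ and ψ′ at the step yields the reflection amplitude r = (k₁ − k₂)/(k₁ + k₂) = 0.6196; thus R = |r|² = 0.3839, T = 0.6161.

R = 0.384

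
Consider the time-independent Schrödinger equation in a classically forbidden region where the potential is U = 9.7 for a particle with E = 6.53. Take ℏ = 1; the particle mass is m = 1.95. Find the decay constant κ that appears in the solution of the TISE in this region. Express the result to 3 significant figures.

κ = 3.52

Since E < U the TISE in this region is ψ'' = κ²ψ with κ = √(2m(U − E))/ℏ.
κ = √(2 × 1.95 × 3.17) = 3.516.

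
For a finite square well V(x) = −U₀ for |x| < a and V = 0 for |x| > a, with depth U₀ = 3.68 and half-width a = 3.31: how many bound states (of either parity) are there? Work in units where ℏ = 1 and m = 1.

The dimensionless depth is z₀ = a√(2mU₀)/ℏ = 3.31 × √(7.360) = 8.980.
A new bound state (alternating even/odd) appears each time z₀ passes a multiple of π/2, so N = ⌊2z₀/π⌋ + 1 = ⌊5.717⌋ + 1 = 6.

N = 6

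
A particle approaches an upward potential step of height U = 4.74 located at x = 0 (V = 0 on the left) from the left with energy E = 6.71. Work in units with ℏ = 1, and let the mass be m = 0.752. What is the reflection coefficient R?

On each side the TISE gives plane waves with k = √(2m(E − V))/ℏ: k₁ = √(2·0.752·6.71) = 3.177, k₂ = √(2·0.752·1.97) = 1.721.
Continuity of ψ and ψ′ at the step yields the reflection amplitude r = (k₁ − k₂)/(k₁ + k₂) = 0.2972; thus R = |r|² = 0.08830, T = 0.9117.

R = 0.0883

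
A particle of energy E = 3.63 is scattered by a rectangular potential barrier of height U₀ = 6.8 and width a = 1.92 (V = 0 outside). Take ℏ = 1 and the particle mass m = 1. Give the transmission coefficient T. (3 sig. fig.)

Since E < U₀ the interior solution is evanescent with decay constant κ = √(2m(U₀ − E))/ℏ = 2.518.
κa = 4.834, sinh(κa) = 62.88.
Matching ψ, ψ′ at both faces gives T = [1 + U₀² sinh²(κa) / (4E(U₀ − E))]⁻¹ = 1/3973 = 0.000252.

T = 0.000252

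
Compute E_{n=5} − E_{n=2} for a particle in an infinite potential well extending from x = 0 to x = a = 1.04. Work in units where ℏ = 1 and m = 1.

E_n = n²π²ℏ²/(2ma²), so ΔE = (5² − 2²) π²ℏ²/(2ma²).
ΔE = 21 × π² / (2 × 1 × 1.04²) = 95.81.

ΔE = 95.8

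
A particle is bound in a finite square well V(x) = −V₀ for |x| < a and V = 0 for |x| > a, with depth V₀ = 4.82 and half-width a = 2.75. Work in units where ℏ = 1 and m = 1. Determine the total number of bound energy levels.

N = 6

Define the well-strength parameter z₀ = (a/ℏ)√(2mV₀) = 2.75 × √(2·1·4.82) = 8.538.
A new bound state (alternating even/odd) appears each time z₀ passes a multiple of π/2, so N = ⌊2z₀/π⌋ + 1 = ⌊5.436⌋ + 1 = 6.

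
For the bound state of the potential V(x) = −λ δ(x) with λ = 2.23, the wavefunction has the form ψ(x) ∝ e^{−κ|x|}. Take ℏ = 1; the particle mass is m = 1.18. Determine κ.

Integrate −(ℏ²/2m)ψ'' − λδ(x)ψ = Eψ from −ε to +ε: the ψ'' term gives ψ'(0⁺) − ψ'(0⁻) and the δ term gives −(2mλ/ℏ²)ψ(0).
With ψ ∝ e^{−κ|x|} this yields −2κ = −2mλ/ℏ², so κ = mλ/ℏ² = 2.631.

κ = 2.63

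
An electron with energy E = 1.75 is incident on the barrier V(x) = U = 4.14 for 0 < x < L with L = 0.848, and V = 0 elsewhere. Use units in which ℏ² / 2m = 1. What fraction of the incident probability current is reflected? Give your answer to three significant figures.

Since E < U the interior solution is evanescent with decay constant κ = √(2m(U − E))/ℏ = 1.546.
κL = 1.311, sinh(κL) = 1.720.
The exact tunnelling result is T⁻¹ = 1 + U² sinh²(κL) / [4E(U − E)] = 4.031, so T = 0.248.
R = 1 − T = 0.752.

R = 0.752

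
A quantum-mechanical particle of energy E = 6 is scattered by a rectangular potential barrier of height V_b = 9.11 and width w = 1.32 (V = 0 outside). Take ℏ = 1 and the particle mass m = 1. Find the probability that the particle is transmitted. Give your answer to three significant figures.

Since E < V_b the interior solution is evanescent with decay constant κ = √(2m(V_b − E))/ℏ = 2.494.
κw = 3.292, sinh(κw) = 13.43.
The exact tunnelling result is T⁻¹ = 1 + V_b² sinh²(κw) / [4E(V_b − E)] = 201.6, so T = 0.00496.

T = 0.00496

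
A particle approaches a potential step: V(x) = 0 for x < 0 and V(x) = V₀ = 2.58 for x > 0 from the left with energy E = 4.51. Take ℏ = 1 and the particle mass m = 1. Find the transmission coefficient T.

T = 0.956

On each side the TISE gives plane waves with k = √(2m(E − V))/ℏ: k₁ = √(2·1·4.51) = 3.003, k₂ = √(2·1·1.93) = 1.965.
Matching ψ and ψ′ at x = 0 gives r = (k₁ − k₂)/(k₁ + k₂), so R = r² = 0.04371 and T = 1 − R = 0.9563.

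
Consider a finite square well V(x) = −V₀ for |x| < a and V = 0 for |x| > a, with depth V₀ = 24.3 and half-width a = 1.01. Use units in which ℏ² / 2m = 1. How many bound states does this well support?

Define the well-strength parameter z₀ = (a/ℏ)√(2mV₀) = 1.01 × √(2·0.5·24.3) = 4.979.
The even/odd transcendental equations gain one root per π/2 in z₀, giving N = 1 + ⌊2z₀/π⌋ = 1 + ⌊3.170⌋ = 4.

N = 4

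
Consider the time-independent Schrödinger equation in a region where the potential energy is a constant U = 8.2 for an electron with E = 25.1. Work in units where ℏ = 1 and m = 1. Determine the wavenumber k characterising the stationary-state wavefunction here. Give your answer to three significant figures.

With E > U the solution is oscillatory, ψ ∝ e^{±ikx} with k = √(2m(E − U))/ℏ.
k = √(2 × 1 × 16.9) = 5.814.

k = 5.81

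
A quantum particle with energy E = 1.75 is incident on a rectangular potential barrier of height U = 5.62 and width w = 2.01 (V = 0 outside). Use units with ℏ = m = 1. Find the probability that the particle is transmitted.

E < U: inside the barrier ψ ∝ e^{±κx} with κ = √(2m(U − E))/ℏ = 2.782.
κw = 5.592, sinh(κw) = 134.1.
The exact tunnelling result is T⁻¹ = 1 + U² sinh²(κw) / [4E(U − E)] = 20980, so T = 0.0000477.

T = 0.0000477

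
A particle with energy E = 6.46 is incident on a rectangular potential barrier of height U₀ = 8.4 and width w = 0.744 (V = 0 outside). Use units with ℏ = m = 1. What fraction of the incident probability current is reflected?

Since E < U₀ the interior solution is evanescent with decay constant κ = √(2m(U₀ − E))/ℏ = 1.970.
κw = 1.466, sinh(κw) = 2.049.
The exact tunnelling result is T⁻¹ = 1 + U₀² sinh²(κw) / [4E(U₀ − E)] = 6.912, so T = 0.145.
R = 1 − T = 0.855.

R = 0.855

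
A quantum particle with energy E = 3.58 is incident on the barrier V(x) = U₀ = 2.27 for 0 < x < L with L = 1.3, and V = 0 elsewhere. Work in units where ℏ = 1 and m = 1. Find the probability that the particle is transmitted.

T = 0.831

E > U₀: inside the barrier k₂ = √(2m(E − U₀))/ℏ = 1.619, k₂L = 2.104.
Matching at both interfaces gives T⁻¹ = 1 + U₀² sin²(k₂L) / [4E(E − U₀)] = 1.204, hence T = 0.831.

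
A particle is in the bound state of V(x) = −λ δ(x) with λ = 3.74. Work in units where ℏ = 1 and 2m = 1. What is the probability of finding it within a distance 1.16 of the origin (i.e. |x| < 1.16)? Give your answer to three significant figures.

The normalised bound state is ψ = √κ e^{−κ|x|} with κ = mλ/ℏ² = 1.870.
P(|x| < d) = ∫_{−d}^{d} κ e^{−2κ|x|} dx = 1 − e^{−2κd} = 1 − e^{−4.338} = 0.9869.

P = 0.987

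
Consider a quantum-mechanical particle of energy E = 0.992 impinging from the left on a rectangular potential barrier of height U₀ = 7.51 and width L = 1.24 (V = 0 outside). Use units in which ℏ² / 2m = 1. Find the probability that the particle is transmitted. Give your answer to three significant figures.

T = 0.00326

E < U₀: inside the barrier ψ ∝ e^{±κx} with κ = √(2m(U₀ − E))/ℏ = 2.553.
κL = 3.166, sinh(κL) = 11.83.
The exact tunnelling result is T⁻¹ = 1 + U₀² sinh²(κL) / [4E(U₀ − E)] = 306.3, so T = 0.00326.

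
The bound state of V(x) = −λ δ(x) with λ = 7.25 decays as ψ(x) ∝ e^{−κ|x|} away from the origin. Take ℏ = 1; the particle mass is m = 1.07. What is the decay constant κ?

Integrating the TISE across x = 0 gives the cusp condition ψ'(0⁺) − ψ'(0⁻) = −(2mλ/ℏ²)ψ(0).
With ψ ∝ e^{−κ|x|} this yields −2κ = −2mλ/ℏ², so κ = mλ/ℏ² = 7.758.

κ = 7.76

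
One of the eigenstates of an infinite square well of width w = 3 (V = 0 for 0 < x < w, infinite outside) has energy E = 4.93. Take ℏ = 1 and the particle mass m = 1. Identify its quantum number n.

n = 3

For an infinite well E_n = n²π²ℏ²/(2mw²), so n = (w/πℏ)√(2mE).
n = (3/π) × √(2 × 1 × 4.93) = 2.999 → n = 3.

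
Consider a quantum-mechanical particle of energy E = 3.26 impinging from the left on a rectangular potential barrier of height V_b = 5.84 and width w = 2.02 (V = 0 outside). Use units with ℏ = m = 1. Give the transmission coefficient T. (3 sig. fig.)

E < V_b: inside the barrier ψ ∝ e^{±κx} with κ = √(2m(V_b − E))/ℏ = 2.272.
κw = 4.589, sinh(κw) = 49.17.
The exact tunnelling result is T⁻¹ = 1 + V_b² sinh²(κw) / [4E(V_b − E)] = 2452, so T = 0.000408.

T = 0.000408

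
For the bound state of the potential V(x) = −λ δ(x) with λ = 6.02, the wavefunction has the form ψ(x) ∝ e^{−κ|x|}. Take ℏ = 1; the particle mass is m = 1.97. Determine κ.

κ = 11.9

Integrate −(ℏ²/2m)ψ'' − λδ(x)ψ = Eψ from −ε to +ε: the ψ'' term gives ψ'(0⁺) − ψ'(0⁻) and the δ term gives −(2mλ/ℏ²)ψ(0).
With ψ ∝ e^{−κ|x|} this yields −2κ = −2mλ/ℏ², so κ = mλ/ℏ² = 11.86.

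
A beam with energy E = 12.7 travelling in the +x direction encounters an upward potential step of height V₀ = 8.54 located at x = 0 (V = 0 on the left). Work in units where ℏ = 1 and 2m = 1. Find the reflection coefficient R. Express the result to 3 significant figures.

On each side the TISE gives plane waves with k = √(2m(E − V))/ℏ: k₁ = √(2·½·12.7) = 3.564, k₂ = √(2·½·4.16) = 2.040.
Continuity of ψ and ψ′ at the step yields the reflection amplitude r = (k₁ − k₂)/(k₁ + k₂) = 0.2720; thus R = |r|² = 0.07398, T = 0.9260.

R = 0.0740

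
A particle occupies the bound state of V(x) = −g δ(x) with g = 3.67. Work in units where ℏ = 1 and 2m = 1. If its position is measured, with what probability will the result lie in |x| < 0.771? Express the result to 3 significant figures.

P = 0.941

The normalised bound state is ψ = √κ e^{−κ|x|} with κ = mg/ℏ² = 1.835.
P(|x| < d) = ∫_{−d}^{d} κ e^{−2κ|x|} dx = 1 − e^{−2κd} = 1 − e^{−2.830} = 0.9410.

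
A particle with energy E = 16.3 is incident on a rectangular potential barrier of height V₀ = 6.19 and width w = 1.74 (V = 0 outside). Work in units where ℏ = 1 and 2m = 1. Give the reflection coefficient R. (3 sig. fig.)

R = 0.0263

Above the barrier the interior wavenumber is k₂ = √(2m(E − V₀))/ℏ = 3.180, giving phase k₂w = 5.533.
Matching at both interfaces gives T⁻¹ = 1 + V₀² sin²(k₂w) / [4E(E − V₀)] = 1.027, hence T = 0.974.
R = 1 − T = 0.0263.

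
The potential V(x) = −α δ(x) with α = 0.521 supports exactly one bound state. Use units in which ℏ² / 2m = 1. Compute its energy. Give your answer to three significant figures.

The bound state is ψ(x) = √κ e^{−κ|x|}. The derivative jump ψ'(0⁺) − ψ'(0⁻) = −(2mα/ℏ²)ψ(0) fixes κ = mα/ℏ² = 0.2605.
Then E = −ℏ²κ²/(2m) = −mα²/(2ℏ²) = -0.06786.

E = -0.0679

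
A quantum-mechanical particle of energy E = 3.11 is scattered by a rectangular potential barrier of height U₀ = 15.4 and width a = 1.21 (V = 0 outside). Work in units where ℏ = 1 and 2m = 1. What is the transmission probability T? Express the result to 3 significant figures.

T = 0.000533

Since E < U₀ the interior solution is evanescent with decay constant κ = √(2m(U₀ − E))/ℏ = 3.506.
κa = 4.242, sinh(κa) = 34.76.
The exact tunnelling result is T⁻¹ = 1 + U₀² sinh²(κa) / [4E(U₀ − E)] = 1876, so T = 0.000533.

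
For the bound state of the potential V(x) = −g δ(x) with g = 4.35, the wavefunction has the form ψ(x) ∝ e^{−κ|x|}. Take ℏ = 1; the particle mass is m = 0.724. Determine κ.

κ = 3.15

Integrate −(ℏ²/2m)ψ'' − gδ(x)ψ = Eψ from −ε to +ε: the ψ'' term gives ψ'(0⁺) − ψ'(0⁻) and the δ term gives −(2mg/ℏ²)ψ(0).
With ψ ∝ e^{−κ|x|} this yields −2κ = −2mg/ℏ², so κ = mg/ℏ² = 3.149.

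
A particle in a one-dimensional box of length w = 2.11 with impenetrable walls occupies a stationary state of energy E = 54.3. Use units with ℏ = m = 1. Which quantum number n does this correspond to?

n = 7

For an infinite well E_n = n²π²ℏ²/(2mw²), so n = (w/πℏ)√(2mE).
n = (2.11/π) × √(2 × 1 × 54.3) = 6.999 → n = 7.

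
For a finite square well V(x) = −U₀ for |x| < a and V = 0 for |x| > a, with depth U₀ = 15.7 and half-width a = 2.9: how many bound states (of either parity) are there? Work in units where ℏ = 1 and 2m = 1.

N = 8

The dimensionless depth is z₀ = a√(2mU₀)/ℏ = 2.9 × √(15.70) = 11.49.
A new bound state (alternating even/odd) appears each time z₀ passes a multiple of π/2, so N = ⌊2z₀/π⌋ + 1 = ⌊7.315⌋ + 1 = 8.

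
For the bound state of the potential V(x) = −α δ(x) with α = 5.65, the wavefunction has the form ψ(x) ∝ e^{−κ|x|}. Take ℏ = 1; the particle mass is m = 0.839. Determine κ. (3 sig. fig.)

κ = 4.74

Integrating the TISE across x = 0 gives the cusp condition ψ'(0⁺) − ψ'(0⁻) = −(2mα/ℏ²)ψ(0).
With ψ ∝ e^{−κ|x|} this yields −2κ = −2mα/ℏ², so κ = mα/ℏ² = 4.740.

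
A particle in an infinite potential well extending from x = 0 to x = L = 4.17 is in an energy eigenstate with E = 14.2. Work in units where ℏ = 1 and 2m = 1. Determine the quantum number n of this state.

n = 5

For an infinite well E_n = n²π²ℏ²/(2mL²), so n = (L/πℏ)√(2mE).
n = (4.17/π) × √(2 × 0.5 × 14.2) = 5.002 → n = 5.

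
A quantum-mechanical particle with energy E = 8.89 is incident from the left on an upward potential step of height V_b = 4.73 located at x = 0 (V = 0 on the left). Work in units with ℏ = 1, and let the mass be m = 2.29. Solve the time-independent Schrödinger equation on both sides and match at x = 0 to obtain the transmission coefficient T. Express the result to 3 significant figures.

T = 0.965

The wavenumbers are k₁ = √(2mE)/ℏ = 6.381 on the left and k₂ = √(2m(E − V_b))/ℏ = 4.365 on the right.
Matching ψ and ψ′ at x = 0 gives r = (k₁ − k₂)/(k₁ + k₂), so R = r² = 0.03520 and T = 1 − R = 0.9648.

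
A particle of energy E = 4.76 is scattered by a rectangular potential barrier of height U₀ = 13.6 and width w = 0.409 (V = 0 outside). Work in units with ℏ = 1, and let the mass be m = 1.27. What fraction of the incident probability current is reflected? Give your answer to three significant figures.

E < U₀: inside the barrier ψ ∝ e^{±κx} with κ = √(2m(U₀ − E))/ℏ = 4.739.
κw = 1.938, sinh(κw) = 3.401.
The exact tunnelling result is T⁻¹ = 1 + U₀² sinh²(κw) / [4E(U₀ − E)] = 13.71, so T = 0.0730.
R = 1 − T = 0.927.

R = 0.927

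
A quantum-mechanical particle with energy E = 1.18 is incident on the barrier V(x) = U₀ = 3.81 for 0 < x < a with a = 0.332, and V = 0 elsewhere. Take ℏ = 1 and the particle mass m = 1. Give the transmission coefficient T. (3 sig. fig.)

Since E < U₀ the interior solution is evanescent with decay constant κ = √(2m(U₀ − E))/ℏ = 2.293.
κa = 0.7614, sinh(κa) = 0.8372.
The exact tunnelling result is T⁻¹ = 1 + U₀² sinh²(κa) / [4E(U₀ − E)] = 1.820, so T = 0.550.

T = 0.550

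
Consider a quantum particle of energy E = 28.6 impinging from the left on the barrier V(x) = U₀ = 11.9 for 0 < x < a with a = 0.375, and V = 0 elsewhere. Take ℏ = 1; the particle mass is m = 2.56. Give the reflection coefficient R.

R = 0.00754

E > U₀: inside the barrier k₂ = √(2m(E − U₀))/ℏ = 9.247, k₂a = 3.468.
Matching at both interfaces gives T⁻¹ = 1 + U₀² sin²(k₂a) / [4E(E − U₀)] = 1.008, hence T = 0.992.
R = 1 − T = 0.00754.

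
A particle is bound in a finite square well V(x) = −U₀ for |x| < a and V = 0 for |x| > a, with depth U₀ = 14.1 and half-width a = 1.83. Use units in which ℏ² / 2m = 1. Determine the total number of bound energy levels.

The dimensionless depth is z₀ = a√(2mU₀)/ℏ = 1.83 × √(14.10) = 6.872.
The even/odd transcendental equations gain one root per π/2 in z₀, giving N = 1 + ⌊2z₀/π⌋ = 1 + ⌊4.375⌋ = 5.

N = 5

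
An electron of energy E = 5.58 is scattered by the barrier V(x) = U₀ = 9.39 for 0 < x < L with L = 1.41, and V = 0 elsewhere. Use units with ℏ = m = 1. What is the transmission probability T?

Since E < U₀ the interior solution is evanescent with decay constant κ = √(2m(U₀ − E))/ℏ = 2.760.
κL = 3.892, sinh(κL) = 24.50.
Matching ψ, ψ′ at both faces gives T = [1 + U₀² sinh²(κL) / (4E(U₀ − E))]⁻¹ = 1/623.3 = 0.00160.

T = 0.00160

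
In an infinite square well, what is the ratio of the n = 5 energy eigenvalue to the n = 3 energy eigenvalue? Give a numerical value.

E_n = n²π²ℏ²/(2mL²) so the ratio is n₂²/n₁² = 25/9 = 2.77778.

2.77778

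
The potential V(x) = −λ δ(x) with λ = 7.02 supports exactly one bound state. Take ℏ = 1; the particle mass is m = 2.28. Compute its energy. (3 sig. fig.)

E = -56.2

For x ≠ 0 the bound state is ψ ∝ e^{−κ|x|}; integrating the TISE across the delta gives the cusp condition 2κ = 2mλ/ℏ², so κ = 16.01.
Then E = −ℏ²κ²/(2m) = −mλ²/(2ℏ²) = -56.18.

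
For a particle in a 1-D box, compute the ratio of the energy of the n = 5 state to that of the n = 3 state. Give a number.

Since E_n ∝ n², the ratio is (5/3)² = 2.77778.

2.77778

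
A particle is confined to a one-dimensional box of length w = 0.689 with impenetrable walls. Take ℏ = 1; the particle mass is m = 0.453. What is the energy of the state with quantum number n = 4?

E = 367

Requiring ψ(0) = ψ(w) = 0 quantises k = nπ/w, hence E_n = ℏ²k²/2m = n²π²ℏ²/(2mw²).
E_4 = 4² × π² / (2 × 0.453 × 0.689²) = 367.2.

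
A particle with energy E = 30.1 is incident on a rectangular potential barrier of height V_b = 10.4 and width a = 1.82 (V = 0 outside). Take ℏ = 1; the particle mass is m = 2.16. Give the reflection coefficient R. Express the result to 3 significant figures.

R = 0.0343

Above the barrier the interior wavenumber is k₂ = √(2m(E − V_b))/ℏ = 9.225, giving phase k₂a = 16.79.
T = [1 + V_b² sin²(k₂a) / (4E(E − V_b))]⁻¹ = 1/1.036 = 0.966.
R = 1 − T = 0.0343.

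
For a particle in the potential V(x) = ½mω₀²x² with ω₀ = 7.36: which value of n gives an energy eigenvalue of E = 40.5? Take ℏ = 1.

Invert E_n = (n + ½)ℏω₀: n = E/ℏω₀ − ½ = 5.003, so n = 5.

n = 5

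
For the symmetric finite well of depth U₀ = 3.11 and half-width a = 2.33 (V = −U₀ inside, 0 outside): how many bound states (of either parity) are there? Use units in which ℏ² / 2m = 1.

N = 3

The dimensionless depth is z₀ = a√(2mU₀)/ℏ = 2.33 × √(3.110) = 4.109.
The even/odd transcendental equations gain one root per π/2 in z₀, giving N = 1 + ⌊2z₀/π⌋ = 1 + ⌊2.616⌋ = 3.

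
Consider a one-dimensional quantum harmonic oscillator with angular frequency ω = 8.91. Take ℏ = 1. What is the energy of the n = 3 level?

Using E_n = (n + ½)ℏω: E_3 = 3.5 × 8.91 = 31.19.

E = 31.2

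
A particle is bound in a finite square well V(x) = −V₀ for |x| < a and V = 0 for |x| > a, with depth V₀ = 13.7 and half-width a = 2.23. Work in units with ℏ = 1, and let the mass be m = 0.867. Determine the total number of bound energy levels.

N = 7

The dimensionless depth is z₀ = a√(2mV₀)/ℏ = 2.23 × √(23.76) = 10.87.
The even/odd transcendental equations gain one root per π/2 in z₀, giving N = 1 + ⌊2z₀/π⌋ = 1 + ⌊6.919⌋ = 7.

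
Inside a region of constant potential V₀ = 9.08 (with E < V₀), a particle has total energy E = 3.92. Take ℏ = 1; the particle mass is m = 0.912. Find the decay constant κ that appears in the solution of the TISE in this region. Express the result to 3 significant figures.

Since E < V₀ the TISE in this region is ψ'' = κ²ψ with κ = √(2m(V₀ − E))/ℏ.
κ = √(2 × 0.912 × 5.16) = 3.068.

κ = 3.07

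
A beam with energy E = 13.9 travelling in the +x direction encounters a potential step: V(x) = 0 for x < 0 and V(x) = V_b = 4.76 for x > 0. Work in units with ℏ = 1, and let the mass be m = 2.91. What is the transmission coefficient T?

The wavenumbers are k₁ = √(2mE)/ℏ = 8.994 on the left and k₂ = √(2m(E − V_b))/ℏ = 7.293 on the right.
Continuity of ψ and ψ′ at the step yields the reflection amplitude r = (k₁ − k₂)/(k₁ + k₂) = 0.1044; thus R = |r|² = 0.01090, T = 0.9891.

T = 0.989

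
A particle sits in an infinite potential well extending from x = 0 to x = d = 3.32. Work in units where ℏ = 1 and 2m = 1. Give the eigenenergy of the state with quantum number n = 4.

E = 14.3

The infinite-well eigenfunctions ψ_n = √(2/d) sin(nπx/d) vanish at both walls, giving E_n = n²π²ℏ²/(2md²).
E_4 = 4² × π² / (2 × 0.5 × 3.32²) = 14.33.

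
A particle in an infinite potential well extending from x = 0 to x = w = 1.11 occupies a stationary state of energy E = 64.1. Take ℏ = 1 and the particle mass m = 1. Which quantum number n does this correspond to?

For an infinite well E_n = n²π²ℏ²/(2mw²), so n = (w/πℏ)√(2mE).
n = (1.11/π) × √(2 × 1 × 64.1) = 4.001 → n = 4.

n = 4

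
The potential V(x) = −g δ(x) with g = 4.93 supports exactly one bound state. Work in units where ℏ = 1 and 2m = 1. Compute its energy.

For x ≠ 0 the bound state is ψ ∝ e^{−κ|x|}; integrating the TISE across the delta gives the cusp condition 2κ = 2mg/ℏ², so κ = 2.465.
Then E = −ℏ²κ²/(2m) = −mg²/(2ℏ²) = -6.076.

E = -6.08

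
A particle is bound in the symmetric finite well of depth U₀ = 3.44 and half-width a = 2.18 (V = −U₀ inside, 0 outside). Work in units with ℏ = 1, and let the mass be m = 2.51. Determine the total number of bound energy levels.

N = 6

The dimensionless depth is z₀ = a√(2mU₀)/ℏ = 2.18 × √(17.27) = 9.059.
A new bound state (alternating even/odd) appears each time z₀ passes a multiple of π/2, so N = ⌊2z₀/π⌋ + 1 = ⌊5.767⌋ + 1 = 6.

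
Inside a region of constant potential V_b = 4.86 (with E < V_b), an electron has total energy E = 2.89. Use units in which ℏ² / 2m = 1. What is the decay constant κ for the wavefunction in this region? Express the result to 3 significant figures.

Since E < V_b the TISE in this region is ψ'' = κ²ψ with κ = √(2m(V_b − E))/ℏ.
κ = √(2 × 0.5 × 1.97) = 1.404.

κ = 1.40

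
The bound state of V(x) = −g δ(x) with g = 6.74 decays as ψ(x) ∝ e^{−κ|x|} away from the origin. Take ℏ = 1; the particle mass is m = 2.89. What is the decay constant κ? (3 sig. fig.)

Integrating the TISE across x = 0 gives the cusp condition ψ'(0⁺) − ψ'(0⁻) = −(2mg/ℏ²)ψ(0).
With ψ ∝ e^{−κ|x|} this yields −2κ = −2mg/ℏ², so κ = mg/ℏ² = 19.48.

κ = 19.5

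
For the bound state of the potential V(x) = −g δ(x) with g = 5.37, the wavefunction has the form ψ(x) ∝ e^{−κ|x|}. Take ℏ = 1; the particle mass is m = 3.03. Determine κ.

κ = 16.3

Integrating the TISE across x = 0 gives the cusp condition ψ'(0⁺) − ψ'(0⁻) = −(2mg/ℏ²)ψ(0).
With ψ ∝ e^{−κ|x|} this yields −2κ = −2mg/ℏ², so κ = mg/ℏ² = 16.27.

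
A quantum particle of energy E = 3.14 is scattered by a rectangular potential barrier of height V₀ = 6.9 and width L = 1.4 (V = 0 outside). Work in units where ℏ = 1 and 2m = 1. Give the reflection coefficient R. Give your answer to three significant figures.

R = 0.983

Since E < V₀ the interior solution is evanescent with decay constant κ = √(2m(V₀ − E))/ℏ = 1.939.
κL = 2.715, sinh(κL) = 7.517.
Matching ψ, ψ′ at both faces gives T = [1 + V₀² sinh²(κL) / (4E(V₀ − E))]⁻¹ = 1/57.96 = 0.0173.
R = 1 − T = 0.983.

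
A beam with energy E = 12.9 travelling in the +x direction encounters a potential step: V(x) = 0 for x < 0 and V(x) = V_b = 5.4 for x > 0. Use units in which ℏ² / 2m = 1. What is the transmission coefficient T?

T = 0.982

On each side the TISE gives plane waves with k = √(2m(E − V))/ℏ: k₁ = √(2·½·12.9) = 3.592, k₂ = √(2·½·7.5) = 2.739.
Matching ψ and ψ′ at x = 0 gives r = (k₁ − k₂)/(k₁ + k₂), so R = r² = 0.01816 and T = 1 − R = 0.9818.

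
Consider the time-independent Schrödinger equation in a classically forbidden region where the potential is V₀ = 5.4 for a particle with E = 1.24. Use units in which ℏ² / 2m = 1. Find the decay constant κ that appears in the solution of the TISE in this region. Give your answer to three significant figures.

κ = 2.04

Since E < V₀ the TISE in this region is ψ'' = κ²ψ with κ = √(2m(V₀ − E))/ℏ.
κ = √(2 × 0.5 × 4.16) = 2.040.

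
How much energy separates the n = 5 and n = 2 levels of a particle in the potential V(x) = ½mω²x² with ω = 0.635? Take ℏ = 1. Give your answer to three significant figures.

E_n = ℏω(n + ½), so ΔE = (5 − 2) ℏω = 3 × 0.635 = 1.905.

ΔE = 1.91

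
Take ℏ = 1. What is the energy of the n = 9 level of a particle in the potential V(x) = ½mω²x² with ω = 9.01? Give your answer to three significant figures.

The oscillator eigenvalues are E_n = ℏω(n + ½), so E_9 = 9.01 × 9.5 = 85.60.

E = 85.6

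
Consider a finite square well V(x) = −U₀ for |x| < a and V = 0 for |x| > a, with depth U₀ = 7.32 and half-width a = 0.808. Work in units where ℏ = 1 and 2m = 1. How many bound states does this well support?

N = 2

The dimensionless depth is z₀ = a√(2mU₀)/ℏ = 0.808 × √(7.320) = 2.186.
A new bound state (alternating even/odd) appears each time z₀ passes a multiple of π/2, so N = ⌊2z₀/π⌋ + 1 = ⌊1.392⌋ + 1 = 2.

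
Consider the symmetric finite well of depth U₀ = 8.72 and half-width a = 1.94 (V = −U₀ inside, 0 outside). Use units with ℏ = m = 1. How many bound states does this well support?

Define the well-strength parameter z₀ = (a/ℏ)√(2mU₀) = 1.94 × √(2·1·8.72) = 8.102.
A new bound state (alternating even/odd) appears each time z₀ passes a multiple of π/2, so N = ⌊2z₀/π⌋ + 1 = ⌊5.158⌋ + 1 = 6.

N = 6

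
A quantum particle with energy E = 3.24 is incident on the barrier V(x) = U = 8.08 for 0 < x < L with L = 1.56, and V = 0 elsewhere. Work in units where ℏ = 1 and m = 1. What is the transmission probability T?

T = 0.000234

E < U: inside the barrier ψ ∝ e^{±κx} with κ = √(2m(U − E))/ℏ = 3.111.
κL = 4.854, sinh(κL) = 64.10.
Matching ψ, ψ′ at both faces gives T = [1 + U² sinh²(κL) / (4E(U − E))]⁻¹ = 1/4277 = 0.000234.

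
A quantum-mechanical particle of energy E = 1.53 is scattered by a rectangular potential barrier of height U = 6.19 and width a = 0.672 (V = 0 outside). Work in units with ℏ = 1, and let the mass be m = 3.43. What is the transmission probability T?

T = 0.00149

Since E < U the interior solution is evanescent with decay constant κ = √(2m(U − E))/ℏ = 5.654.
κa = 3.799, sinh(κa) = 22.33.
The exact tunnelling result is T⁻¹ = 1 + U² sinh²(κa) / [4E(U − E)] = 670.8, so T = 0.00149.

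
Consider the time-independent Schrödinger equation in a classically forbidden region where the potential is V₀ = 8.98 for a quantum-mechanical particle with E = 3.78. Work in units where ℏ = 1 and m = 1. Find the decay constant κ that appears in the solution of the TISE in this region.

κ = 3.22

Since E < V₀ the TISE in this region is ψ'' = κ²ψ with κ = √(2m(V₀ − E))/ℏ.
κ = √(2 × 1 × 5.2) = 3.225.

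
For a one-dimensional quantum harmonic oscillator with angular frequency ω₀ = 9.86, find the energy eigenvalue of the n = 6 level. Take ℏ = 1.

The oscillator eigenvalues are E_n = ℏω₀(n + ½), so E_6 = 9.86 × 6.5 = 64.09.

E = 64.1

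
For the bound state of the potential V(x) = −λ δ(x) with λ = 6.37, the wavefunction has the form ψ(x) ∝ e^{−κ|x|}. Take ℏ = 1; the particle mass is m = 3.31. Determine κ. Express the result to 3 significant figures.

Integrating the TISE across x = 0 gives the cusp condition ψ'(0⁺) − ψ'(0⁻) = −(2mλ/ℏ²)ψ(0).
With ψ ∝ e^{−κ|x|} this yields −2κ = −2mλ/ℏ², so κ = mλ/ℏ² = 21.08.

κ = 21.1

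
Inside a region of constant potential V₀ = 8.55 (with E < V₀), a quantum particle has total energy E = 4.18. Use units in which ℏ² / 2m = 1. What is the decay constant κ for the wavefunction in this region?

κ = 2.09

Since E < V₀ the TISE in this region is ψ'' = κ²ψ with κ = √(2m(V₀ − E))/ℏ.
κ = √(2 × 0.5 × 4.37) = 2.090.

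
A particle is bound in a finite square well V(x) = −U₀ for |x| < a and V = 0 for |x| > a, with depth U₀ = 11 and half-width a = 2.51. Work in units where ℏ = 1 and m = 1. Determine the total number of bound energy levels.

N = 8

The dimensionless depth is z₀ = a√(2mU₀)/ℏ = 2.51 × √(22.00) = 11.77.
The even/odd transcendental equations gain one root per π/2 in z₀, giving N = 1 + ⌊2z₀/π⌋ = 1 + ⌊7.495⌋ = 8.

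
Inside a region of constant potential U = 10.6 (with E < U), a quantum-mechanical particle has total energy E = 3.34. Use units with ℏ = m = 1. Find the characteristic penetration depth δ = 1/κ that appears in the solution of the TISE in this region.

Since E < U the TISE in this region is ψ'' = κ²ψ with κ = √(2m(U − E))/ℏ.
κ = √(2 × 1 × 7.26) = 3.811. The penetration depth is δ = 1/κ = 0.262.

δ = 0.262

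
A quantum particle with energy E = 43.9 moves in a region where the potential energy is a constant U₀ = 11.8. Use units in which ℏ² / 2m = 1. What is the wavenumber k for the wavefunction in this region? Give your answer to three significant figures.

k = 5.67

With E > U₀ the solution is oscillatory, ψ ∝ e^{±ikx} with k = √(2m(E − U₀))/ℏ.
k = √(2 × 0.5 × 32.1) = 5.666.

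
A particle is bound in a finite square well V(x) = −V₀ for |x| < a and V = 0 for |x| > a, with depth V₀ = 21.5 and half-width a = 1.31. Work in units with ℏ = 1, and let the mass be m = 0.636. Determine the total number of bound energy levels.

Define the well-strength parameter z₀ = (a/ℏ)√(2mV₀) = 1.31 × √(2·0.636·21.5) = 6.851.
A new bound state (alternating even/odd) appears each time z₀ passes a multiple of π/2, so N = ⌊2z₀/π⌋ + 1 = ⌊4.361⌋ + 1 = 5.

N = 5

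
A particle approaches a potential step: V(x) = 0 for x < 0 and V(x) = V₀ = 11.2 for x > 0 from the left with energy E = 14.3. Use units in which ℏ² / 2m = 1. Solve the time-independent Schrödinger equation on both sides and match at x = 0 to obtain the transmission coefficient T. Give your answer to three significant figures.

T = 0.867

The wavenumbers are k₁ = √(2mE)/ℏ = 3.782 on the left and k₂ = √(2m(E − V₀))/ℏ = 1.761 on the right.
Matching ψ and ψ′ at x = 0 gives r = (k₁ − k₂)/(k₁ + k₂), so R = r² = 0.1330 and T = 1 − R = 0.8670.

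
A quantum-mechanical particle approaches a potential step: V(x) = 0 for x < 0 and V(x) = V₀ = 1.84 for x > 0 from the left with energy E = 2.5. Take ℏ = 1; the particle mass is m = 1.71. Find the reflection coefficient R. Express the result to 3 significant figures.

R = 0.103

On each side the TISE gives plane waves with k = √(2m(E − V))/ℏ: k₁ = √(2·1.71·2.5) = 2.924, k₂ = √(2·1.71·0.66) = 1.502.
Continuity of ψ and ψ′ at the step yields the reflection amplitude r = (k₁ − k₂)/(k₁ + k₂) = 0.3212; thus R = |r|² = 0.1032, T = 0.8968.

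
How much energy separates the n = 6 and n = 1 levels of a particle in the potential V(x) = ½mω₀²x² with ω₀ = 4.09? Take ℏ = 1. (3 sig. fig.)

ΔE = 20.5

E_n = ℏω₀(n + ½), so ΔE = (6 − 1) ℏω₀ = 5 × 4.09 = 20.45.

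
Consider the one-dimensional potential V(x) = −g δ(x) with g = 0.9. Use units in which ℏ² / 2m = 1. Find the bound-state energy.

The bound state is ψ(x) = √κ e^{−κ|x|}. The derivative jump ψ'(0⁺) − ψ'(0⁻) = −(2mg/ℏ²)ψ(0) fixes κ = mg/ℏ² = 0.4500.
Then E = −ℏ²κ²/(2m) = −mg²/(2ℏ²) = -0.2025.

E = -0.203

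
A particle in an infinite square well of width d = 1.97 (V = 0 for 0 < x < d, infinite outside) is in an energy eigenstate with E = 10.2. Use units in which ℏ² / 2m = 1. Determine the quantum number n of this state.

For an infinite well E_n = n²π²ℏ²/(2md²), so n = (d/πℏ)√(2mE).
n = (1.97/π) × √(2 × 0.5 × 10.2) = 2.003 → n = 2.

n = 2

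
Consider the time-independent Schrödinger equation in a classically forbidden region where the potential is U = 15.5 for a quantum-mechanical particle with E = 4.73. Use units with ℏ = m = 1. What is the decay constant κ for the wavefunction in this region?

Since E < U the TISE in this region is ψ'' = κ²ψ with κ = √(2m(U − E))/ℏ.
κ = √(2 × 1 × 10.77) = 4.641.

κ = 4.64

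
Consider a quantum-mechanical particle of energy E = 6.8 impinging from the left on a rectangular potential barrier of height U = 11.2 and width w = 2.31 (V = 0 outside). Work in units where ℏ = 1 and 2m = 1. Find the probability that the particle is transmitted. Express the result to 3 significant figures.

T = 0.000236

Since E < U the interior solution is evanescent with decay constant κ = √(2m(U − E))/ℏ = 2.098.
κw = 4.845, sinh(κw) = 63.58.
Matching ψ, ψ′ at both faces gives T = [1 + U² sinh²(κw) / (4E(U − E))]⁻¹ = 1/4238 = 0.000236.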